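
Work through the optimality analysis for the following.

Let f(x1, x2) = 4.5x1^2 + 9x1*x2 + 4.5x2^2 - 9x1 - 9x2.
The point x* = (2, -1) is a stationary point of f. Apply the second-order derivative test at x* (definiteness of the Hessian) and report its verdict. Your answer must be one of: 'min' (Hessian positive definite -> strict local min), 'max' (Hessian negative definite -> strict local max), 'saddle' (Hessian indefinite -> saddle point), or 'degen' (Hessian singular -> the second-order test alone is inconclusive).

Compute the Hessian H = grad^2 f:
  H = [[9, 9], [9, 9]]
Verify stationarity: grad f(x*) = H x* + g = (0, 0).
Eigenvalues of H: 0, 18.
H has a zero eigenvalue (singular; positive semidefinite but not definite), so H is neither positive definite, negative definite, nor indefinite. The second-order test alone is inconclusive -> degen.
(Indeed, f is constant along the null direction of H through x*, so x* is not a strict local extremum.)

degen


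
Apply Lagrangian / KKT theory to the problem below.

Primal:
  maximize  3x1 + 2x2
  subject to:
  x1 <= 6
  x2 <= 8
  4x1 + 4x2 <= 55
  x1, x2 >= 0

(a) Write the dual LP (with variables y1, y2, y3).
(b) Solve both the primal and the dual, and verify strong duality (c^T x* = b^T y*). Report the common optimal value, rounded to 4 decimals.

The standard primal-dual pair for 'max c^T x s.t. A x <= b, x >= 0' is:
  Dual:  min b^T y  s.t.  A^T y >= c,  y >= 0.

So the dual LP is:
  minimize  6y1 + 8y2 + 55y3
  subject to:
    y1 + 4y3 >= 3
    y2 + 4y3 >= 2
    y1, y2, y3 >= 0

Solving the primal: x* = (6, 7.75).
  primal value c^T x* = 33.5.
Solving the dual: y* = (1, 0, 0.5).
  dual value b^T y* = 33.5.
Strong duality: c^T x* = b^T y*. Confirmed.

33.5


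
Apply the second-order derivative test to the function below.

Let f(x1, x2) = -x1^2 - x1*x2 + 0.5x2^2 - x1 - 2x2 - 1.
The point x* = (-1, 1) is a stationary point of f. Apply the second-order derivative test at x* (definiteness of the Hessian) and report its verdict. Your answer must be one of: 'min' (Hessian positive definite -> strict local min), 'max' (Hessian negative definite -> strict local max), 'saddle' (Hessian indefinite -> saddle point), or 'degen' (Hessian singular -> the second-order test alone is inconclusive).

Compute the Hessian H = grad^2 f:
  H = [[-2, -1], [-1, 1]]
Verify stationarity: grad f(x*) = H x* + g = (0, 0).
Eigenvalues of H: -2.3028, 1.3028.
Eigenvalues have mixed signs, so H is indefinite -> x* is a saddle point.

saddle


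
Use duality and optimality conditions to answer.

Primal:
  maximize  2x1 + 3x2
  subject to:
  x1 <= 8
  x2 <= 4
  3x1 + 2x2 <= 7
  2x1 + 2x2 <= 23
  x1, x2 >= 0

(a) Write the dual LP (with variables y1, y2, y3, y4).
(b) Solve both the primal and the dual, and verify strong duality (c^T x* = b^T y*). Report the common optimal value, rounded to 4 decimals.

The standard primal-dual pair for 'max c^T x s.t. A x <= b, x >= 0' is:
  Dual:  min b^T y  s.t.  A^T y >= c,  y >= 0.

So the dual LP is:
  minimize  8y1 + 4y2 + 7y3 + 23y4
  subject to:
    y1 + 3y3 + 2y4 >= 2
    y2 + 2y3 + 2y4 >= 3
    y1, y2, y3, y4 >= 0

Solving the primal: x* = (0, 3.5).
  primal value c^T x* = 10.5.
Solving the dual: y* = (0, 0, 1.5, 0).
  dual value b^T y* = 10.5.
Strong duality: c^T x* = b^T y*. Confirmed.

10.5


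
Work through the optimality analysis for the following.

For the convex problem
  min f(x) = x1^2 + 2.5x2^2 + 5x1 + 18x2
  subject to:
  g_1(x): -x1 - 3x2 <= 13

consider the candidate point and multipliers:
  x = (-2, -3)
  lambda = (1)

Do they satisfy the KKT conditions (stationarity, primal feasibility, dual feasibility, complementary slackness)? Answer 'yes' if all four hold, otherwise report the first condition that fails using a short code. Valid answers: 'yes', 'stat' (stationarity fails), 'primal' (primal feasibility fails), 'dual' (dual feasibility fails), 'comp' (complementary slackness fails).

Gradient of f: grad f(x) = Q x + c = (1, 3)
Constraint values g_i(x) = a_i^T x - b_i:
  g_1((-2, -3)) = -2
Stationarity residual: grad f(x) + sum_i lambda_i a_i = (0, 0)
  -> stationarity OK
Primal feasibility (all g_i <= 0): OK
Dual feasibility (all lambda_i >= 0): OK
Complementary slackness (lambda_i * g_i(x) = 0 for all i): FAILS

Verdict: the first failing condition is complementary_slackness -> comp.

comp


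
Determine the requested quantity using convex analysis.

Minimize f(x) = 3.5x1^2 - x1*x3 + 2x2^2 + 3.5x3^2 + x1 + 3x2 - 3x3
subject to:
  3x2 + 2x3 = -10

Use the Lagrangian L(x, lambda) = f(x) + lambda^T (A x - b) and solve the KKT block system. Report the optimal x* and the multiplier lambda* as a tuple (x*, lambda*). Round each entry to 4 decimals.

Form the Lagrangian:
  L(x, lambda) = (1/2) x^T Q x + c^T x + lambda^T (A x - b)
Stationarity (grad_x L = 0): Q x + c + A^T lambda = 0.
Primal feasibility: A x = b.

This gives the KKT block system:
  [ Q   A^T ] [ x     ]   [-c ]
  [ A    0  ] [ lambda ] = [ b ]

Solving the linear system:
  x*      = (-0.2096, -3.0221, -0.4669)
  lambda* = (3.0294)
  f(x*)   = 11.2096

x* = (-0.2096, -3.0221, -0.4669), lambda* = (3.0294)


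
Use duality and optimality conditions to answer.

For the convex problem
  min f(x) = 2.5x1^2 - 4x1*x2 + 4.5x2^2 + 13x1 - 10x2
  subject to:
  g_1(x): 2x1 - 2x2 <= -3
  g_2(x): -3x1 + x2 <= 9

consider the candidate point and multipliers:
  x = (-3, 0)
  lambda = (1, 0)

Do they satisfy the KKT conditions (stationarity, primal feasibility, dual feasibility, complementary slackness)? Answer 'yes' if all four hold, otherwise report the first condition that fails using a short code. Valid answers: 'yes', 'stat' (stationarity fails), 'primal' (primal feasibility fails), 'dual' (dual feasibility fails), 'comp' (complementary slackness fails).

Gradient of f: grad f(x) = Q x + c = (-2, 2)
Constraint values g_i(x) = a_i^T x - b_i:
  g_1((-3, 0)) = -3
  g_2((-3, 0)) = 0
Stationarity residual: grad f(x) + sum_i lambda_i a_i = (0, 0)
  -> stationarity OK
Primal feasibility (all g_i <= 0): OK
Dual feasibility (all lambda_i >= 0): OK
Complementary slackness (lambda_i * g_i(x) = 0 for all i): FAILS

Verdict: the first failing condition is complementary_slackness -> comp.

comp


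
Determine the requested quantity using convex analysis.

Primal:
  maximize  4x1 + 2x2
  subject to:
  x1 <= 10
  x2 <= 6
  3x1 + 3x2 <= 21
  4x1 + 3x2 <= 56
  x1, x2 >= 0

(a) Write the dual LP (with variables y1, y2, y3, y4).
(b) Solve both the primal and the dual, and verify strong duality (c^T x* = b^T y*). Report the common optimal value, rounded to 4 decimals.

The standard primal-dual pair for 'max c^T x s.t. A x <= b, x >= 0' is:
  Dual:  min b^T y  s.t.  A^T y >= c,  y >= 0.

So the dual LP is:
  minimize  10y1 + 6y2 + 21y3 + 56y4
  subject to:
    y1 + 3y3 + 4y4 >= 4
    y2 + 3y3 + 3y4 >= 2
    y1, y2, y3, y4 >= 0

Solving the primal: x* = (7, 0).
  primal value c^T x* = 28.
Solving the dual: y* = (0, 0, 1.3333, 0).
  dual value b^T y* = 28.
Strong duality: c^T x* = b^T y*. Confirmed.

28


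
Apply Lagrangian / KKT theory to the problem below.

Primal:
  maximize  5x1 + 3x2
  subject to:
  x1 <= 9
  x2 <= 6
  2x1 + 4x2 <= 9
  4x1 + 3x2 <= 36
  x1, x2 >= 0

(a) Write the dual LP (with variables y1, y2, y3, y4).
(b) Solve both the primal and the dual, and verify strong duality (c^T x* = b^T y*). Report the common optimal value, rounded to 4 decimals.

The standard primal-dual pair for 'max c^T x s.t. A x <= b, x >= 0' is:
  Dual:  min b^T y  s.t.  A^T y >= c,  y >= 0.

So the dual LP is:
  minimize  9y1 + 6y2 + 9y3 + 36y4
  subject to:
    y1 + 2y3 + 4y4 >= 5
    y2 + 4y3 + 3y4 >= 3
    y1, y2, y3, y4 >= 0

Solving the primal: x* = (4.5, 0).
  primal value c^T x* = 22.5.
Solving the dual: y* = (0, 0, 2.5, 0).
  dual value b^T y* = 22.5.
Strong duality: c^T x* = b^T y*. Confirmed.

22.5


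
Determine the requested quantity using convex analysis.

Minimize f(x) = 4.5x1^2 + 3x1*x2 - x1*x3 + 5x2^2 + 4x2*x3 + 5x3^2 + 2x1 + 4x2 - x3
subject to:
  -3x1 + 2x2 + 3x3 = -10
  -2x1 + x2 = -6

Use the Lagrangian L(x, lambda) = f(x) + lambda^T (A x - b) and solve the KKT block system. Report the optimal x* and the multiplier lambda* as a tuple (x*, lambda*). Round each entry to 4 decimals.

Form the Lagrangian:
  L(x, lambda) = (1/2) x^T Q x + c^T x + lambda^T (A x - b)
Stationarity (grad_x L = 0): Q x + c + A^T lambda = 0.
Primal feasibility: A x = b.

This gives the KKT block system:
  [ Q   A^T ] [ x     ]   [-c ]
  [ A    0  ] [ lambda ] = [ b ]

Solving the linear system:
  x*      = (2.0406, -1.9188, -0.0135)
  lambda* = (3.617, 1.8859)
  f(x*)   = 21.9526

x* = (2.0406, -1.9188, -0.0135), lambda* = (3.617, 1.8859)


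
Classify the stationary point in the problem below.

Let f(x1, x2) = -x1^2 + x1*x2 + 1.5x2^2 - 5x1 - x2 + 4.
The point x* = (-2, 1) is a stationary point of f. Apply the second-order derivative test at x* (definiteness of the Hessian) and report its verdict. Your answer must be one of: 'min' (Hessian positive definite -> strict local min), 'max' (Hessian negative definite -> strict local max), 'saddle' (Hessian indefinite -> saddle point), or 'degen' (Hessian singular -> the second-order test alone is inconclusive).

Compute the Hessian H = grad^2 f:
  H = [[-2, 1], [1, 3]]
Verify stationarity: grad f(x*) = H x* + g = (0, 0).
Eigenvalues of H: -2.1926, 3.1926.
Eigenvalues have mixed signs, so H is indefinite -> x* is a saddle point.

saddle


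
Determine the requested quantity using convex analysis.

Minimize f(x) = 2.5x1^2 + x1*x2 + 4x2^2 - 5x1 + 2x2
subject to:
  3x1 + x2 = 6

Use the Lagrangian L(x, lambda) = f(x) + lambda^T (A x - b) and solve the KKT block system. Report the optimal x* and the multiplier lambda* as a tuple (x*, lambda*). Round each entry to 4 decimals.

Form the Lagrangian:
  L(x, lambda) = (1/2) x^T Q x + c^T x + lambda^T (A x - b)
Stationarity (grad_x L = 0): Q x + c + A^T lambda = 0.
Primal feasibility: A x = b.

This gives the KKT block system:
  [ Q   A^T ] [ x     ]   [-c ]
  [ A    0  ] [ lambda ] = [ b ]

Solving the linear system:
  x*      = (2.0986, -0.2958)
  lambda* = (-1.7324)
  f(x*)   = -0.3451

x* = (2.0986, -0.2958), lambda* = (-1.7324)


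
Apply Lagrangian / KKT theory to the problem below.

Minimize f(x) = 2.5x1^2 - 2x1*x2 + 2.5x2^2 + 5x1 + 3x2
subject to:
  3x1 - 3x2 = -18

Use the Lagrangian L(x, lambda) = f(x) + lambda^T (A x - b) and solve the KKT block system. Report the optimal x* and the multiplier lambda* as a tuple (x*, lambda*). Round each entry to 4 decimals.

Form the Lagrangian:
  L(x, lambda) = (1/2) x^T Q x + c^T x + lambda^T (A x - b)
Stationarity (grad_x L = 0): Q x + c + A^T lambda = 0.
Primal feasibility: A x = b.

This gives the KKT block system:
  [ Q   A^T ] [ x     ]   [-c ]
  [ A    0  ] [ lambda ] = [ b ]

Solving the linear system:
  x*      = (-4.3333, 1.6667)
  lambda* = (6.6667)
  f(x*)   = 51.6667

x* = (-4.3333, 1.6667), lambda* = (6.6667)


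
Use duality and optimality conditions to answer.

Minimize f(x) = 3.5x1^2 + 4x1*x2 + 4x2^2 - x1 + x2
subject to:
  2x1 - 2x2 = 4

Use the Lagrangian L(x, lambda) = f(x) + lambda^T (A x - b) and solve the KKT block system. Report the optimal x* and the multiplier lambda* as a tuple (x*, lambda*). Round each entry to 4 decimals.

Form the Lagrangian:
  L(x, lambda) = (1/2) x^T Q x + c^T x + lambda^T (A x - b)
Stationarity (grad_x L = 0): Q x + c + A^T lambda = 0.
Primal feasibility: A x = b.

This gives the KKT block system:
  [ Q   A^T ] [ x     ]   [-c ]
  [ A    0  ] [ lambda ] = [ b ]

Solving the linear system:
  x*      = (1.0435, -0.9565)
  lambda* = (-1.2391)
  f(x*)   = 1.4783

x* = (1.0435, -0.9565), lambda* = (-1.2391)


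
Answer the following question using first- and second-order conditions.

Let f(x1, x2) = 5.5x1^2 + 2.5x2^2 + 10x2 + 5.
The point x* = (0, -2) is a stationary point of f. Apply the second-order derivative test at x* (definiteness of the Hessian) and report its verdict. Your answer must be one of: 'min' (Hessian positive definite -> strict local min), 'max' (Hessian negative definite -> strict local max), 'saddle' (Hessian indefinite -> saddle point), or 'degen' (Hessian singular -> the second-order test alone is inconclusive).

Compute the Hessian H = grad^2 f:
  H = [[11, 0], [0, 5]]
Verify stationarity: grad f(x*) = H x* + g = (0, 0).
Eigenvalues of H: 5, 11.
Both eigenvalues > 0, so H is positive definite -> x* is a strict local min.

min


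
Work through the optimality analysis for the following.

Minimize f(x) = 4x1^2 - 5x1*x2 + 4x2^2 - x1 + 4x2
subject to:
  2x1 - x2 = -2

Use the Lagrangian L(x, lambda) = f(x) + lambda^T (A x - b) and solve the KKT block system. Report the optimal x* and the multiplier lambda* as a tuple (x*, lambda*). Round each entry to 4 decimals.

Form the Lagrangian:
  L(x, lambda) = (1/2) x^T Q x + c^T x + lambda^T (A x - b)
Stationarity (grad_x L = 0): Q x + c + A^T lambda = 0.
Primal feasibility: A x = b.

This gives the KKT block system:
  [ Q   A^T ] [ x     ]   [-c ]
  [ A    0  ] [ lambda ] = [ b ]

Solving the linear system:
  x*      = (-1.45, -0.9)
  lambda* = (4.05)
  f(x*)   = 2.975

x* = (-1.45, -0.9), lambda* = (4.05)


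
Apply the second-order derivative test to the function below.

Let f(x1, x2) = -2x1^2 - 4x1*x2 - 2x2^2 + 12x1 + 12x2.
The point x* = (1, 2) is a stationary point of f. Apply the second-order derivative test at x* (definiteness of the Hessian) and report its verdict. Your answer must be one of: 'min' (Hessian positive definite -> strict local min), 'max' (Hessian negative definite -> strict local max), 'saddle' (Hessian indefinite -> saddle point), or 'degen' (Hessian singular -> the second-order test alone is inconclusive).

Compute the Hessian H = grad^2 f:
  H = [[-4, -4], [-4, -4]]
Verify stationarity: grad f(x*) = H x* + g = (0, 0).
Eigenvalues of H: -8, 0.
H has a zero eigenvalue (singular; negative semidefinite but not definite), so H is neither positive definite, negative definite, nor indefinite. The second-order test alone is inconclusive -> degen.
(Indeed, f is constant along the null direction of H through x*, so x* is not a strict local extremum.)

degen


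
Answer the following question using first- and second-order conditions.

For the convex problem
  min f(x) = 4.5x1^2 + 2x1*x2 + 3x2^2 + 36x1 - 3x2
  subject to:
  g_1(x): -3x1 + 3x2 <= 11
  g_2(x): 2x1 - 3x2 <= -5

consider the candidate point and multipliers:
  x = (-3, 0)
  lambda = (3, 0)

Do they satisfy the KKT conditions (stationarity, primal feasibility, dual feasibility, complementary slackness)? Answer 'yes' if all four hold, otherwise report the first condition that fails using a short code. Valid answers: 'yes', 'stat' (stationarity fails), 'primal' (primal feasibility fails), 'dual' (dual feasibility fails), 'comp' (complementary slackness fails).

Gradient of f: grad f(x) = Q x + c = (9, -9)
Constraint values g_i(x) = a_i^T x - b_i:
  g_1((-3, 0)) = -2
  g_2((-3, 0)) = -1
Stationarity residual: grad f(x) + sum_i lambda_i a_i = (0, 0)
  -> stationarity OK
Primal feasibility (all g_i <= 0): OK
Dual feasibility (all lambda_i >= 0): OK
Complementary slackness (lambda_i * g_i(x) = 0 for all i): FAILS

Verdict: the first failing condition is complementary_slackness -> comp.

comp


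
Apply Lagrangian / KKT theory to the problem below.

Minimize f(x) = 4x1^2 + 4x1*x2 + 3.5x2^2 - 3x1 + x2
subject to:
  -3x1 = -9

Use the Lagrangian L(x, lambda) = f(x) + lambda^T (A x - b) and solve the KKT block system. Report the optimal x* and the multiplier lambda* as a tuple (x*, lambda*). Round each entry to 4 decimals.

Form the Lagrangian:
  L(x, lambda) = (1/2) x^T Q x + c^T x + lambda^T (A x - b)
Stationarity (grad_x L = 0): Q x + c + A^T lambda = 0.
Primal feasibility: A x = b.

This gives the KKT block system:
  [ Q   A^T ] [ x     ]   [-c ]
  [ A    0  ] [ lambda ] = [ b ]

Solving the linear system:
  x*      = (3, -1.8571)
  lambda* = (4.5238)
  f(x*)   = 14.9286

x* = (3, -1.8571), lambda* = (4.5238)


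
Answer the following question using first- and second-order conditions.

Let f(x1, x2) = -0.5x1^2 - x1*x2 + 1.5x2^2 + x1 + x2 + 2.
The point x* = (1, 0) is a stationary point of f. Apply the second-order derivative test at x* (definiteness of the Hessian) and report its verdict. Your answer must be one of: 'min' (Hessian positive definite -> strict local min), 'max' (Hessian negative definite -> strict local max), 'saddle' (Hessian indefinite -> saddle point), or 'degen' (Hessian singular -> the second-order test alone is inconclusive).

Compute the Hessian H = grad^2 f:
  H = [[-1, -1], [-1, 3]]
Verify stationarity: grad f(x*) = H x* + g = (0, 0).
Eigenvalues of H: -1.2361, 3.2361.
Eigenvalues have mixed signs, so H is indefinite -> x* is a saddle point.

saddle


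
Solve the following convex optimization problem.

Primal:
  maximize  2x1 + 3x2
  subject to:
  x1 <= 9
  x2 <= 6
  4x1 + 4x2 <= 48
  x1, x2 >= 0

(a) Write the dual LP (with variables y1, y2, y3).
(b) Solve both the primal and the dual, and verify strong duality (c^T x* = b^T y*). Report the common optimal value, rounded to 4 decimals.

The standard primal-dual pair for 'max c^T x s.t. A x <= b, x >= 0' is:
  Dual:  min b^T y  s.t.  A^T y >= c,  y >= 0.

So the dual LP is:
  minimize  9y1 + 6y2 + 48y3
  subject to:
    y1 + 4y3 >= 2
    y2 + 4y3 >= 3
    y1, y2, y3 >= 0

Solving the primal: x* = (6, 6).
  primal value c^T x* = 30.
Solving the dual: y* = (0, 1, 0.5).
  dual value b^T y* = 30.
Strong duality: c^T x* = b^T y*. Confirmed.

30


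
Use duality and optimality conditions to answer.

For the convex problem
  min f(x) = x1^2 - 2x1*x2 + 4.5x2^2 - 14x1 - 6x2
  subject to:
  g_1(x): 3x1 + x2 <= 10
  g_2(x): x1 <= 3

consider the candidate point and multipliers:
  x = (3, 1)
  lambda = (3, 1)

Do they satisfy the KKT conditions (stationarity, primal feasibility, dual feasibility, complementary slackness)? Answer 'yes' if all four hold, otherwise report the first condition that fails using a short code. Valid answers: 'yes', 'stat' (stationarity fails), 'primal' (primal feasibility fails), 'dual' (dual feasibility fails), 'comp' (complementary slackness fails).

Gradient of f: grad f(x) = Q x + c = (-10, -3)
Constraint values g_i(x) = a_i^T x - b_i:
  g_1((3, 1)) = 0
  g_2((3, 1)) = 0
Stationarity residual: grad f(x) + sum_i lambda_i a_i = (0, 0)
  -> stationarity OK
Primal feasibility (all g_i <= 0): OK
Dual feasibility (all lambda_i >= 0): OK
Complementary slackness (lambda_i * g_i(x) = 0 for all i): OK

Verdict: yes, KKT holds.

yes


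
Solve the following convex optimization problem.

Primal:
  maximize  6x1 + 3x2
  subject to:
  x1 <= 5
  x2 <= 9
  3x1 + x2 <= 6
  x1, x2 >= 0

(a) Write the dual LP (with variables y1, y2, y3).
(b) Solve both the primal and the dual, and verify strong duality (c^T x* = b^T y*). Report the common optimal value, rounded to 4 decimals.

The standard primal-dual pair for 'max c^T x s.t. A x <= b, x >= 0' is:
  Dual:  min b^T y  s.t.  A^T y >= c,  y >= 0.

So the dual LP is:
  minimize  5y1 + 9y2 + 6y3
  subject to:
    y1 + 3y3 >= 6
    y2 + y3 >= 3
    y1, y2, y3 >= 0

Solving the primal: x* = (0, 6).
  primal value c^T x* = 18.
Solving the dual: y* = (0, 0, 3).
  dual value b^T y* = 18.
Strong duality: c^T x* = b^T y*. Confirmed.

18


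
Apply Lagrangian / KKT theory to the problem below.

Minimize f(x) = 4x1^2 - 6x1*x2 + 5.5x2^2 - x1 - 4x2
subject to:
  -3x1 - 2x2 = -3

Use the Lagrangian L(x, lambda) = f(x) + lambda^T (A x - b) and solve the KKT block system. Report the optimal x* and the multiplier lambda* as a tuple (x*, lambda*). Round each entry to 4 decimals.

Form the Lagrangian:
  L(x, lambda) = (1/2) x^T Q x + c^T x + lambda^T (A x - b)
Stationarity (grad_x L = 0): Q x + c + A^T lambda = 0.
Primal feasibility: A x = b.

This gives the KKT block system:
  [ Q   A^T ] [ x     ]   [-c ]
  [ A    0  ] [ lambda ] = [ b ]

Solving the linear system:
  x*      = (0.5665, 0.6502)
  lambda* = (-0.1232)
  f(x*)   = -1.7685

x* = (0.5665, 0.6502), lambda* = (-0.1232)


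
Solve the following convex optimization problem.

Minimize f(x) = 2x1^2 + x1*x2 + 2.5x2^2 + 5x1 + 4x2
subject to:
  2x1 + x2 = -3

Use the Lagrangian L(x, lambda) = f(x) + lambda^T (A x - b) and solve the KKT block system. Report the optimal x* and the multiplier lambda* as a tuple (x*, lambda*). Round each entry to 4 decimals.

Form the Lagrangian:
  L(x, lambda) = (1/2) x^T Q x + c^T x + lambda^T (A x - b)
Stationarity (grad_x L = 0): Q x + c + A^T lambda = 0.
Primal feasibility: A x = b.

This gives the KKT block system:
  [ Q   A^T ] [ x     ]   [-c ]
  [ A    0  ] [ lambda ] = [ b ]

Solving the linear system:
  x*      = (-1.2, -0.6)
  lambda* = (0.2)
  f(x*)   = -3.9

x* = (-1.2, -0.6), lambda* = (0.2)


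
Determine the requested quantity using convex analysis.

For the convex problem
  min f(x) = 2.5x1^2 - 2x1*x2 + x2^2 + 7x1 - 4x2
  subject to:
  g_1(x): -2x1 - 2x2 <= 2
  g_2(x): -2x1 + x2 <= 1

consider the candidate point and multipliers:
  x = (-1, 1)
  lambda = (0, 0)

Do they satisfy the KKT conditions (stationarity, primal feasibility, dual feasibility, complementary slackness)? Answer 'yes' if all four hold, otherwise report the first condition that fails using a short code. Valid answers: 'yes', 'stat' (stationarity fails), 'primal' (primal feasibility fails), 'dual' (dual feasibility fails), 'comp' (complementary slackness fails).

Gradient of f: grad f(x) = Q x + c = (0, 0)
Constraint values g_i(x) = a_i^T x - b_i:
  g_1((-1, 1)) = -2
  g_2((-1, 1)) = 2
Stationarity residual: grad f(x) + sum_i lambda_i a_i = (0, 0)
  -> stationarity OK
Primal feasibility (all g_i <= 0): FAILS
Dual feasibility (all lambda_i >= 0): OK
Complementary slackness (lambda_i * g_i(x) = 0 for all i): OK

Verdict: the first failing condition is primal_feasibility -> primal.

primal


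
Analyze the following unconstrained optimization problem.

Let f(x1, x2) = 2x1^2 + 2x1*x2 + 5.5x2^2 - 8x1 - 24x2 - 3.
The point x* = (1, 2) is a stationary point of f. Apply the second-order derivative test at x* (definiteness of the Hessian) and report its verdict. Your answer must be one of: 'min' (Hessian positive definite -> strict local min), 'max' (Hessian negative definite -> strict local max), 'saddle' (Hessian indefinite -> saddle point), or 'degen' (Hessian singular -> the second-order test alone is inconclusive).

Compute the Hessian H = grad^2 f:
  H = [[4, 2], [2, 11]]
Verify stationarity: grad f(x*) = H x* + g = (0, 0).
Eigenvalues of H: 3.4689, 11.5311.
Both eigenvalues > 0, so H is positive definite -> x* is a strict local min.

min


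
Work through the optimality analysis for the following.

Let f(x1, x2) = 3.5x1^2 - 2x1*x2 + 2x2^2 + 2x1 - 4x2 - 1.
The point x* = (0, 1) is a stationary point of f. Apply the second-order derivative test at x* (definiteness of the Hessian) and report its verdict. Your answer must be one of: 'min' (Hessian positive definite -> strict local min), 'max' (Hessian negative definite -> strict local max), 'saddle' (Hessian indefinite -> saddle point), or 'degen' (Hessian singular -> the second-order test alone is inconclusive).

Compute the Hessian H = grad^2 f:
  H = [[7, -2], [-2, 4]]
Verify stationarity: grad f(x*) = H x* + g = (0, 0).
Eigenvalues of H: 3, 8.
Both eigenvalues > 0, so H is positive definite -> x* is a strict local min.

min


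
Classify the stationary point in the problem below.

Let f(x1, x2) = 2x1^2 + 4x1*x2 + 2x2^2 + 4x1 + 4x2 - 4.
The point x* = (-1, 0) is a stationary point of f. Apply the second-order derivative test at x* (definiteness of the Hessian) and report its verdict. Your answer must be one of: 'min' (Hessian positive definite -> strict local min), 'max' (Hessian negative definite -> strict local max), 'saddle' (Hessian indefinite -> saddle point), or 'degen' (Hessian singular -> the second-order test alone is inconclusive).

Compute the Hessian H = grad^2 f:
  H = [[4, 4], [4, 4]]
Verify stationarity: grad f(x*) = H x* + g = (0, 0).
Eigenvalues of H: 0, 8.
H has a zero eigenvalue (singular; positive semidefinite but not definite), so H is neither positive definite, negative definite, nor indefinite. The second-order test alone is inconclusive -> degen.
(Indeed, f is constant along the null direction of H through x*, so x* is not a strict local extremum.)

degen


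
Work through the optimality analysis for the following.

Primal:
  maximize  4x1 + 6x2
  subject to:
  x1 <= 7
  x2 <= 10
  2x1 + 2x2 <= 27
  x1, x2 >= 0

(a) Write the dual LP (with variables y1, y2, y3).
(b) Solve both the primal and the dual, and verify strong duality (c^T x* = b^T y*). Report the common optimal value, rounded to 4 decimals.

The standard primal-dual pair for 'max c^T x s.t. A x <= b, x >= 0' is:
  Dual:  min b^T y  s.t.  A^T y >= c,  y >= 0.

So the dual LP is:
  minimize  7y1 + 10y2 + 27y3
  subject to:
    y1 + 2y3 >= 4
    y2 + 2y3 >= 6
    y1, y2, y3 >= 0

Solving the primal: x* = (3.5, 10).
  primal value c^T x* = 74.
Solving the dual: y* = (0, 2, 2).
  dual value b^T y* = 74.
Strong duality: c^T x* = b^T y*. Confirmed.

74


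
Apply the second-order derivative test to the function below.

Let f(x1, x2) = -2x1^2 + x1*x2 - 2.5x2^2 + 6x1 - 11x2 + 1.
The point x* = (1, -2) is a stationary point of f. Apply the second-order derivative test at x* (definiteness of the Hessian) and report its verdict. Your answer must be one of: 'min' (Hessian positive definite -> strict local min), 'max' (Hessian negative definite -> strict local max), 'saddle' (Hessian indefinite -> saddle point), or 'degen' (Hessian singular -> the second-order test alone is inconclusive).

Compute the Hessian H = grad^2 f:
  H = [[-4, 1], [1, -5]]
Verify stationarity: grad f(x*) = H x* + g = (0, 0).
Eigenvalues of H: -5.618, -3.382.
Both eigenvalues < 0, so H is negative definite -> x* is a strict local max.

max


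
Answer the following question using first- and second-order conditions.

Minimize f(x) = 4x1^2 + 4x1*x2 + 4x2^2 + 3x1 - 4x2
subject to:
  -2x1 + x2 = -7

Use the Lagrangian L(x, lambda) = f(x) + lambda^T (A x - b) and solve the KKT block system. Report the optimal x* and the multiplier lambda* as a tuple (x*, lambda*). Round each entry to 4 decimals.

Form the Lagrangian:
  L(x, lambda) = (1/2) x^T Q x + c^T x + lambda^T (A x - b)
Stationarity (grad_x L = 0): Q x + c + A^T lambda = 0.
Primal feasibility: A x = b.

This gives the KKT block system:
  [ Q   A^T ] [ x     ]   [-c ]
  [ A    0  ] [ lambda ] = [ b ]

Solving the linear system:
  x*      = (2.5893, -1.8214)
  lambda* = (8.2143)
  f(x*)   = 36.2768

x* = (2.5893, -1.8214), lambda* = (8.2143)


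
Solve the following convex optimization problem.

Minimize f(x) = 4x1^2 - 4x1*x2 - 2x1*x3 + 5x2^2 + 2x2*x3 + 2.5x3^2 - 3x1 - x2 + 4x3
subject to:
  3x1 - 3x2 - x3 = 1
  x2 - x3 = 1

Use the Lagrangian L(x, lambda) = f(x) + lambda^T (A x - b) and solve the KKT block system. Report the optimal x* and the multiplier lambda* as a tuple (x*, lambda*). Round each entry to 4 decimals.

Form the Lagrangian:
  L(x, lambda) = (1/2) x^T Q x + c^T x + lambda^T (A x - b)
Stationarity (grad_x L = 0): Q x + c + A^T lambda = 0.
Primal feasibility: A x = b.

This gives the KKT block system:
  [ Q   A^T ] [ x     ]   [-c ]
  [ A    0  ] [ lambda ] = [ b ]

Solving the linear system:
  x*      = (0.4129, 0.3097, -0.6903)
  lambda* = (-0.1484, 0.4903)
  f(x*)   = -2.3258

x* = (0.4129, 0.3097, -0.6903), lambda* = (-0.1484, 0.4903)


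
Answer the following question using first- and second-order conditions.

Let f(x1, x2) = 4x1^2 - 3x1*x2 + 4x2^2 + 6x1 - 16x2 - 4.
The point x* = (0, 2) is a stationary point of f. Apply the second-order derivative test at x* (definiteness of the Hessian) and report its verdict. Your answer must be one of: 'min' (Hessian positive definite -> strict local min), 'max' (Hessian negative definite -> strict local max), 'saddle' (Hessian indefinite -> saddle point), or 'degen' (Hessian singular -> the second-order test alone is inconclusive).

Compute the Hessian H = grad^2 f:
  H = [[8, -3], [-3, 8]]
Verify stationarity: grad f(x*) = H x* + g = (0, 0).
Eigenvalues of H: 5, 11.
Both eigenvalues > 0, so H is positive definite -> x* is a strict local min.

min


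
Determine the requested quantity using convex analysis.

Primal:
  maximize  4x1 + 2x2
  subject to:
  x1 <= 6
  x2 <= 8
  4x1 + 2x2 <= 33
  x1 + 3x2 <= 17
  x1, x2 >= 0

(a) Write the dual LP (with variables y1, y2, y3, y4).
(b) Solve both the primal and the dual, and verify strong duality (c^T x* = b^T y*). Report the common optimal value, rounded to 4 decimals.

The standard primal-dual pair for 'max c^T x s.t. A x <= b, x >= 0' is:
  Dual:  min b^T y  s.t.  A^T y >= c,  y >= 0.

So the dual LP is:
  minimize  6y1 + 8y2 + 33y3 + 17y4
  subject to:
    y1 + 4y3 + y4 >= 4
    y2 + 2y3 + 3y4 >= 2
    y1, y2, y3, y4 >= 0

Solving the primal: x* = (6, 3.6667).
  primal value c^T x* = 31.3333.
Solving the dual: y* = (3.3333, 0, 0, 0.6667).
  dual value b^T y* = 31.3333.
Strong duality: c^T x* = b^T y*. Confirmed.

31.3333


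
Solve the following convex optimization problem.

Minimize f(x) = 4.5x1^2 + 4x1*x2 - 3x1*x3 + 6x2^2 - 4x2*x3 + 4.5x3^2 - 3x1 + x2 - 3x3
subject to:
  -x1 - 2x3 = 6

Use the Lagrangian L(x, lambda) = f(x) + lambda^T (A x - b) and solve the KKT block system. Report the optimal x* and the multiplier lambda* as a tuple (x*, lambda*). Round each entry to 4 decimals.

Form the Lagrangian:
  L(x, lambda) = (1/2) x^T Q x + c^T x + lambda^T (A x - b)
Stationarity (grad_x L = 0): Q x + c + A^T lambda = 0.
Primal feasibility: A x = b.

This gives the KKT block system:
  [ Q   A^T ] [ x     ]   [-c ]
  [ A    0  ] [ lambda ] = [ b ]

Solving the linear system:
  x*      = (-1.2889, -0.4389, -2.3556)
  lambda* = (-9.2889)
  f(x*)   = 33.1139

x* = (-1.2889, -0.4389, -2.3556), lambda* = (-9.2889)


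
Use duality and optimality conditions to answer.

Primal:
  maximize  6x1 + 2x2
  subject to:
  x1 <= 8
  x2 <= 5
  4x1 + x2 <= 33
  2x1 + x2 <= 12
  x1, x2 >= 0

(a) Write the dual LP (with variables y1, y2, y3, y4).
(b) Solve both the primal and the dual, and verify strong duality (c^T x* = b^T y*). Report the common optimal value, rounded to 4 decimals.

The standard primal-dual pair for 'max c^T x s.t. A x <= b, x >= 0' is:
  Dual:  min b^T y  s.t.  A^T y >= c,  y >= 0.

So the dual LP is:
  minimize  8y1 + 5y2 + 33y3 + 12y4
  subject to:
    y1 + 4y3 + 2y4 >= 6
    y2 + y3 + y4 >= 2
    y1, y2, y3, y4 >= 0

Solving the primal: x* = (6, 0).
  primal value c^T x* = 36.
Solving the dual: y* = (0, 0, 0, 3).
  dual value b^T y* = 36.
Strong duality: c^T x* = b^T y*. Confirmed.

36


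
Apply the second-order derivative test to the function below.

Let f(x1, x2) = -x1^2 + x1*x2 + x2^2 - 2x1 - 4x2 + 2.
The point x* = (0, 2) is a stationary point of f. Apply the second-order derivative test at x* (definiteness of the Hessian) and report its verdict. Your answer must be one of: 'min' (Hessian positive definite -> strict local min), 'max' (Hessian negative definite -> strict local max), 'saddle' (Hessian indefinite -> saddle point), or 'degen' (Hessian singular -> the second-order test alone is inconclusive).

Compute the Hessian H = grad^2 f:
  H = [[-2, 1], [1, 2]]
Verify stationarity: grad f(x*) = H x* + g = (0, 0).
Eigenvalues of H: -2.2361, 2.2361.
Eigenvalues have mixed signs, so H is indefinite -> x* is a saddle point.

saddle


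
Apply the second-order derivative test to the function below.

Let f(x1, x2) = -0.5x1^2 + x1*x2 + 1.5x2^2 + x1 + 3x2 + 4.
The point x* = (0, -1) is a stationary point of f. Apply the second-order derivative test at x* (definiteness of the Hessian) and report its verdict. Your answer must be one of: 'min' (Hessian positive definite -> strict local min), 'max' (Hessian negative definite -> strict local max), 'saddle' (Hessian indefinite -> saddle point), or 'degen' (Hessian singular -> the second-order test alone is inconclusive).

Compute the Hessian H = grad^2 f:
  H = [[-1, 1], [1, 3]]
Verify stationarity: grad f(x*) = H x* + g = (0, 0).
Eigenvalues of H: -1.2361, 3.2361.
Eigenvalues have mixed signs, so H is indefinite -> x* is a saddle point.

saddle


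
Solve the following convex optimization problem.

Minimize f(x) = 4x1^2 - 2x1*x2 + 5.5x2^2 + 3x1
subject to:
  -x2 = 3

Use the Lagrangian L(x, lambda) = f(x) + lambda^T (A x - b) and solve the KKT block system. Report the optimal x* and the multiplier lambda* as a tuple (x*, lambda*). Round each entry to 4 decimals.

Form the Lagrangian:
  L(x, lambda) = (1/2) x^T Q x + c^T x + lambda^T (A x - b)
Stationarity (grad_x L = 0): Q x + c + A^T lambda = 0.
Primal feasibility: A x = b.

This gives the KKT block system:
  [ Q   A^T ] [ x     ]   [-c ]
  [ A    0  ] [ lambda ] = [ b ]

Solving the linear system:
  x*      = (-1.125, -3)
  lambda* = (-30.75)
  f(x*)   = 44.4375

x* = (-1.125, -3), lambda* = (-30.75)


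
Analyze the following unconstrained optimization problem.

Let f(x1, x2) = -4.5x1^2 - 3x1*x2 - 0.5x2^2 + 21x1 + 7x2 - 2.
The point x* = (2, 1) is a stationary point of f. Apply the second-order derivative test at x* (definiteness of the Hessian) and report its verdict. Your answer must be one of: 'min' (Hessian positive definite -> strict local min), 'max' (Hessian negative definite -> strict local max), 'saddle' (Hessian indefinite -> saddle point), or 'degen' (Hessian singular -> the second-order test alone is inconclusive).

Compute the Hessian H = grad^2 f:
  H = [[-9, -3], [-3, -1]]
Verify stationarity: grad f(x*) = H x* + g = (0, 0).
Eigenvalues of H: -10, 0.
H has a zero eigenvalue (singular; negative semidefinite but not definite), so H is neither positive definite, negative definite, nor indefinite. The second-order test alone is inconclusive -> degen.
(Indeed, f is constant along the null direction of H through x*, so x* is not a strict local extremum.)

degen


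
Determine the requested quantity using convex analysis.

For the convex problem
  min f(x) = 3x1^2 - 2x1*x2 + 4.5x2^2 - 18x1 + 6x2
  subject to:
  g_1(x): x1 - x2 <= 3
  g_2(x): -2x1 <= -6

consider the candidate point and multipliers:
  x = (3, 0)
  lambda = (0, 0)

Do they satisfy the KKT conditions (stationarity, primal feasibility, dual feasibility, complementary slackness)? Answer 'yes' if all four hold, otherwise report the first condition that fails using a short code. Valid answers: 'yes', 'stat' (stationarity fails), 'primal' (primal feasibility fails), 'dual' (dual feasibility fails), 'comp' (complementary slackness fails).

Gradient of f: grad f(x) = Q x + c = (0, 0)
Constraint values g_i(x) = a_i^T x - b_i:
  g_1((3, 0)) = 0
  g_2((3, 0)) = 0
Stationarity residual: grad f(x) + sum_i lambda_i a_i = (0, 0)
  -> stationarity OK
Primal feasibility (all g_i <= 0): OK
Dual feasibility (all lambda_i >= 0): OK
Complementary slackness (lambda_i * g_i(x) = 0 for all i): OK

Verdict: yes, KKT holds.

yes


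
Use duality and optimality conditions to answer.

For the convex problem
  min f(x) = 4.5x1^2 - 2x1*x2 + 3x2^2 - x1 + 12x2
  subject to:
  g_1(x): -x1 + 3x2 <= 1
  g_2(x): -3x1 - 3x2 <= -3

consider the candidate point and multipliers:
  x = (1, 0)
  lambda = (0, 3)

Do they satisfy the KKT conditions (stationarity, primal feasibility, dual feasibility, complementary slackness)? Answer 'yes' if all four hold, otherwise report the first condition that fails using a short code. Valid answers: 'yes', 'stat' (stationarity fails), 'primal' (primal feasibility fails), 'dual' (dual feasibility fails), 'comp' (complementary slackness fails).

Gradient of f: grad f(x) = Q x + c = (8, 10)
Constraint values g_i(x) = a_i^T x - b_i:
  g_1((1, 0)) = -2
  g_2((1, 0)) = 0
Stationarity residual: grad f(x) + sum_i lambda_i a_i = (-1, 1)
  -> stationarity FAILS
Primal feasibility (all g_i <= 0): OK
Dual feasibility (all lambda_i >= 0): OK
Complementary slackness (lambda_i * g_i(x) = 0 for all i): OK

Verdict: the first failing condition is stationarity -> stat.

stat


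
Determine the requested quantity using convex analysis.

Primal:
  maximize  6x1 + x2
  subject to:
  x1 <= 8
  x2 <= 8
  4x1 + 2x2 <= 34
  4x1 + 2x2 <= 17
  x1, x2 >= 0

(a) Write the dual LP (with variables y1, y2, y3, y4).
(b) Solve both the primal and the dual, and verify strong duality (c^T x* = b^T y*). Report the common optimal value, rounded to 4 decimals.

The standard primal-dual pair for 'max c^T x s.t. A x <= b, x >= 0' is:
  Dual:  min b^T y  s.t.  A^T y >= c,  y >= 0.

So the dual LP is:
  minimize  8y1 + 8y2 + 34y3 + 17y4
  subject to:
    y1 + 4y3 + 4y4 >= 6
    y2 + 2y3 + 2y4 >= 1
    y1, y2, y3, y4 >= 0

Solving the primal: x* = (4.25, 0).
  primal value c^T x* = 25.5.
Solving the dual: y* = (0, 0, 0, 1.5).
  dual value b^T y* = 25.5.
Strong duality: c^T x* = b^T y*. Confirmed.

25.5


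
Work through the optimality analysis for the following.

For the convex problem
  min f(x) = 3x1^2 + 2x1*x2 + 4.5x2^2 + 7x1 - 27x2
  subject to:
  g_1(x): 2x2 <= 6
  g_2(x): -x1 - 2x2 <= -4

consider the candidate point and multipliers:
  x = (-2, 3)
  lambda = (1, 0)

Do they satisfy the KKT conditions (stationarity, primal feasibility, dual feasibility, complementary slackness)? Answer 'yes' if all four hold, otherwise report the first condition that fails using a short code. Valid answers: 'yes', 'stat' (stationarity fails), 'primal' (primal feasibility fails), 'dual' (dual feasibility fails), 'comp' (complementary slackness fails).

Gradient of f: grad f(x) = Q x + c = (1, -4)
Constraint values g_i(x) = a_i^T x - b_i:
  g_1((-2, 3)) = 0
  g_2((-2, 3)) = 0
Stationarity residual: grad f(x) + sum_i lambda_i a_i = (1, -2)
  -> stationarity FAILS
Primal feasibility (all g_i <= 0): OK
Dual feasibility (all lambda_i >= 0): OK
Complementary slackness (lambda_i * g_i(x) = 0 for all i): OK

Verdict: the first failing condition is stationarity -> stat.

stat


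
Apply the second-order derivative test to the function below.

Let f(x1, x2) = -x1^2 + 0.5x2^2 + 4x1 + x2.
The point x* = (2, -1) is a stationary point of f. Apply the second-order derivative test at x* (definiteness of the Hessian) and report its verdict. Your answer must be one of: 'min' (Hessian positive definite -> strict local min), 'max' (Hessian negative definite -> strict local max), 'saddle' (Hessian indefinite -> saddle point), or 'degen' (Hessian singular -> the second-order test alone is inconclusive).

Compute the Hessian H = grad^2 f:
  H = [[-2, 0], [0, 1]]
Verify stationarity: grad f(x*) = H x* + g = (0, 0).
Eigenvalues of H: -2, 1.
Eigenvalues have mixed signs, so H is indefinite -> x* is a saddle point.

saddle


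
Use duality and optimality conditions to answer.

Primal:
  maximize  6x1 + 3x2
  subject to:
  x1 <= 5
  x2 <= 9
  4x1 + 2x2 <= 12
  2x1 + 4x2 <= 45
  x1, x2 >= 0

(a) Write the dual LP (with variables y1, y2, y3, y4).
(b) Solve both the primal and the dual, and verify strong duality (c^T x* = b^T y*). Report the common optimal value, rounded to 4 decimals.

The standard primal-dual pair for 'max c^T x s.t. A x <= b, x >= 0' is:
  Dual:  min b^T y  s.t.  A^T y >= c,  y >= 0.

So the dual LP is:
  minimize  5y1 + 9y2 + 12y3 + 45y4
  subject to:
    y1 + 4y3 + 2y4 >= 6
    y2 + 2y3 + 4y4 >= 3
    y1, y2, y3, y4 >= 0

Solving the primal: x* = (3, 0).
  primal value c^T x* = 18.
Solving the dual: y* = (0, 0, 1.5, 0).
  dual value b^T y* = 18.
Strong duality: c^T x* = b^T y*. Confirmed.

18


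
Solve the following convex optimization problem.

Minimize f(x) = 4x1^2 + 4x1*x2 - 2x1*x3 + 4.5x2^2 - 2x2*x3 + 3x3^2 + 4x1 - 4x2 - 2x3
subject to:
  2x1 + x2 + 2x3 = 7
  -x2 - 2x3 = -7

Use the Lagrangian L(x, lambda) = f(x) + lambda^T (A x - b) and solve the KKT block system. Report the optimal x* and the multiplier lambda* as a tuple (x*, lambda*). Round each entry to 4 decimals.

Form the Lagrangian:
  L(x, lambda) = (1/2) x^T Q x + c^T x + lambda^T (A x - b)
Stationarity (grad_x L = 0): Q x + c + A^T lambda = 0.
Primal feasibility: A x = b.

This gives the KKT block system:
  [ Q   A^T ] [ x     ]   [-c ]
  [ A    0  ] [ lambda ] = [ b ]

Solving the linear system:
  x*      = (0, 1.64, 2.68)
  lambda* = (-2.6, 2.8)
  f(x*)   = 12.94

x* = (0, 1.64, 2.68), lambda* = (-2.6, 2.8)


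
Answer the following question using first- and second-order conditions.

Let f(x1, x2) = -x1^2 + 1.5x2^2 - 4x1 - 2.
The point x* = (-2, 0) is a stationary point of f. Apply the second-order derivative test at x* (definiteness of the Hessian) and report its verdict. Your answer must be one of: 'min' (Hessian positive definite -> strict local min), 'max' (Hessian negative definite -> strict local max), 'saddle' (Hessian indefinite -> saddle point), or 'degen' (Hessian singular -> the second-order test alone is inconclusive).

Compute the Hessian H = grad^2 f:
  H = [[-2, 0], [0, 3]]
Verify stationarity: grad f(x*) = H x* + g = (0, 0).
Eigenvalues of H: -2, 3.
Eigenvalues have mixed signs, so H is indefinite -> x* is a saddle point.

saddle
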